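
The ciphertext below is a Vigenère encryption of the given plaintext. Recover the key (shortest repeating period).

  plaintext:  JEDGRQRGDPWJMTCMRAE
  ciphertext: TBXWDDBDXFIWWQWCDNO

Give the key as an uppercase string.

  i= 0: T-J = 10 → K
  i= 1: B-E = 23 → X
  i= 2: X-D = 20 → U
  i= 3: W-G = 16 → Q
  i= 4: D-R = 12 → M
  i= 5: D-Q = 13 → N
  i= 6: B-R = 10 → K
  i= 7: D-G = 23 → X
  i= 8: X-D = 20 → U
  i= 9: F-P = 16 → Q
  i=10: I-W = 12 → M
  i=11: W-J = 13 → N
  i=12: W-M = 10 → K
  i=13: Q-T = 23 → X
  i=14: W-C = 20 → U
  i=15: C-M = 16 → Q
  i=16: D-R = 12 → M
  i=17: N-A = 13 → N
  i=18: O-E = 10 → K
  shifts repeat with period 6: KXUQMN

KXUQMN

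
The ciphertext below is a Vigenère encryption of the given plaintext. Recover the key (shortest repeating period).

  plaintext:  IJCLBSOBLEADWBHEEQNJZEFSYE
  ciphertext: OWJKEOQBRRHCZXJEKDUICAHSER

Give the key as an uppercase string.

GNHZDWCA

  i= 0: O-I =  6 → G
  i= 1: W-J = 13 → N
  i= 2: J-C =  7 → H
  i= 3: K-L = 25 → Z
  i= 4: E-B =  3 → D
  i= 5: O-S = 22 → W
  i= 6: Q-O =  2 → C
  i= 7: B-B =  0 → A
  i= 8: R-L =  6 → G
  i= 9: R-E = 13 → N
  i=10: H-A =  7 → H
  i=11: C-D = 25 → Z
  i=12: Z-W =  3 → D
  i=13: X-B = 22 → W
  i=14: J-H =  2 → C
  i=15: E-E =  0 → A
  i=16: K-E =  6 → G
  i=17: D-Q = 13 → N
  i=18: U-N =  7 → H
  i=19: I-J = 25 → Z
  i=20: C-Z =  3 → D
  i=21: A-E = 22 → W
  i=22: H-F =  2 → C
  i=23: S-S =  0 → A
  i=24: E-Y =  6 → G
  i=25: R-E = 13 → N
  shifts repeat with period 8: GNHZDWCA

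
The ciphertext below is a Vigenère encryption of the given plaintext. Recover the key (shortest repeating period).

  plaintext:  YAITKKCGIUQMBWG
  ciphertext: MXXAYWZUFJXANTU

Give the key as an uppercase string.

  i= 0: M-Y = 14 → O
  i= 1: X-A = 23 → X
  i= 2: X-I = 15 → P
  i= 3: A-T =  7 → H
  i= 4: Y-K = 14 → O
  i= 5: W-K = 12 → M
  i= 6: Z-C = 23 → X
  i= 7: U-G = 14 → O
  i= 8: F-I = 23 → X
  i= 9: J-U = 15 → P
  i=10: X-Q =  7 → H
  i=11: A-M = 14 → O
  i=12: N-B = 12 → M
  i=13: T-W = 23 → X
  i=14: U-G = 14 → O
  shifts repeat with period 7: OXPHOMX

OXPHOMX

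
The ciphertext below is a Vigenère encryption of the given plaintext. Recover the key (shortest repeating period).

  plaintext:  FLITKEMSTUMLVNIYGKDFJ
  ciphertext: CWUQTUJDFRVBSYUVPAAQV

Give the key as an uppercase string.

  i= 0: C-F = 23 → X
  i= 1: W-L = 11 → L
  i= 2: U-I = 12 → M
  i= 3: Q-T = 23 → X
  i= 4: T-K =  9 → J
  i= 5: U-E = 16 → Q
  i= 6: J-M = 23 → X
  i= 7: D-S = 11 → L
  i= 8: F-T = 12 → M
  i= 9: R-U = 23 → X
  i=10: V-M =  9 → J
  i=11: B-L = 16 → Q
  i=12: S-V = 23 → X
  i=13: Y-N = 11 → L
  i=14: U-I = 12 → M
  i=15: V-Y = 23 → X
  i=16: P-G =  9 → J
  i=17: A-K = 16 → Q
  i=18: A-D = 23 → X
  i=19: Q-F = 11 → L
  i=20: V-J = 12 → M
  shifts repeat with period 6: XLMXJQ

XLMXJQ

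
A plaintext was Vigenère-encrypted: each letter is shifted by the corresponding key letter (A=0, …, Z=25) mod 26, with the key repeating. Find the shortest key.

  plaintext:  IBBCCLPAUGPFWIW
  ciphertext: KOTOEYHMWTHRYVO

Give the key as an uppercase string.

CNSM

  i= 0: K-I =  2 → C
  i= 1: O-B = 13 → N
  i= 2: T-B = 18 → S
  i= 3: O-C = 12 → M
  i= 4: E-C =  2 → C
  i= 5: Y-L = 13 → N
  i= 6: H-P = 18 → S
  i= 7: M-A = 12 → M
  i= 8: W-U =  2 → C
  i= 9: T-G = 13 → N
  i=10: H-P = 18 → S
  i=11: R-F = 12 → M
  i=12: Y-W =  2 → C
  i=13: V-I = 13 → N
  i=14: O-W = 18 → S
  shifts repeat with period 4: CNSM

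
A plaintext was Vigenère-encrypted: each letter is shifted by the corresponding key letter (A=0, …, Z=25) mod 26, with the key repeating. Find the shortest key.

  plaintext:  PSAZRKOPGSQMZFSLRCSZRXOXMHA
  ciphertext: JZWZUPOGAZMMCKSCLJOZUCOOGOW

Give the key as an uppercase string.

UHWADFAR

  i= 0: J-P = 20 → U
  i= 1: Z-S =  7 → H
  i= 2: W-A = 22 → W
  i= 3: Z-Z =  0 → A
  i= 4: U-R =  3 → D
  i= 5: P-K =  5 → F
  i= 6: O-O =  0 → A
  i= 7: G-P = 17 → R
  i= 8: A-G = 20 → U
  i= 9: Z-S =  7 → H
  i=10: M-Q = 22 → W
  i=11: M-M =  0 → A
  i=12: C-Z =  3 → D
  i=13: K-F =  5 → F
  i=14: S-S =  0 → A
  i=15: C-L = 17 → R
  i=16: L-R = 20 → U
  i=17: J-C =  7 → H
  i=18: O-S = 22 → W
  i=19: Z-Z =  0 → A
  i=20: U-R =  3 → D
  i=21: C-X =  5 → F
  i=22: O-O =  0 → A
  i=23: O-X = 17 → R
  i=24: G-M = 20 → U
  i=25: O-H =  7 → H
  i=26: W-A = 22 → W
  shifts repeat with period 8: UHWADFAR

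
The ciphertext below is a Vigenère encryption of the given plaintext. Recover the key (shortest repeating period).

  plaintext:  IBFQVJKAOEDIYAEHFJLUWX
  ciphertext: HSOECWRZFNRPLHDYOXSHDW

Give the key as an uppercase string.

ZRJOHNH

  i= 0: H-I = 25 → Z
  i= 1: S-B = 17 → R
  i= 2: O-F =  9 → J
  i= 3: E-Q = 14 → O
  i= 4: C-V =  7 → H
  i= 5: W-J = 13 → N
  i= 6: R-K =  7 → H
  i= 7: Z-A = 25 → Z
  i= 8: F-O = 17 → R
  i= 9: N-E =  9 → J
  i=10: R-D = 14 → O
  i=11: P-I =  7 → H
  i=12: L-Y = 13 → N
  i=13: H-A =  7 → H
  i=14: D-E = 25 → Z
  i=15: Y-H = 17 → R
  i=16: O-F =  9 → J
  i=17: X-J = 14 → O
  i=18: S-L =  7 → H
  i=19: H-U = 13 → N
  i=20: D-W =  7 → H
  i=21: W-X = 25 → Z
  shifts repeat with period 7: ZRJOHNH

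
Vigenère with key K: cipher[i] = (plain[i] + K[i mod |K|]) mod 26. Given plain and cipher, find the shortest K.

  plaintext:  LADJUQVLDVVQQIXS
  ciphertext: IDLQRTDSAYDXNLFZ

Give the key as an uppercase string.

  i= 0: I-L = 23 → X
  i= 1: D-A =  3 → D
  i= 2: L-D =  8 → I
  i= 3: Q-J =  7 → H
  i= 4: R-U = 23 → X
  i= 5: T-Q =  3 → D
  i= 6: D-V =  8 → I
  i= 7: S-L =  7 → H
  i= 8: A-D = 23 → X
  i= 9: Y-V =  3 → D
  i=10: D-V =  8 → I
  i=11: X-Q =  7 → H
  i=12: N-Q = 23 → X
  i=13: L-I =  3 → D
  i=14: F-X =  8 → I
  i=15: Z-S =  7 → H
  shifts repeat with period 4: XDIH

XDIH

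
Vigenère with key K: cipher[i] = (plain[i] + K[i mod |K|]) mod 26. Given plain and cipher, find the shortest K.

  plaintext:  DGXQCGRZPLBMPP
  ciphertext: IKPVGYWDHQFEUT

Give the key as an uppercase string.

FES

  i= 0: I-D =  5 → F
  i= 1: K-G =  4 → E
  i= 2: P-X = 18 → S
  i= 3: V-Q =  5 → F
  i= 4: G-C =  4 → E
  i= 5: Y-G = 18 → S
  i= 6: W-R =  5 → F
  i= 7: D-Z =  4 → E
  i= 8: H-P = 18 → S
  i= 9: Q-L =  5 → F
  i=10: F-B =  4 → E
  i=11: E-M = 18 → S
  i=12: U-P =  5 → F
  i=13: T-P =  4 → E
  shifts repeat with period 3: FES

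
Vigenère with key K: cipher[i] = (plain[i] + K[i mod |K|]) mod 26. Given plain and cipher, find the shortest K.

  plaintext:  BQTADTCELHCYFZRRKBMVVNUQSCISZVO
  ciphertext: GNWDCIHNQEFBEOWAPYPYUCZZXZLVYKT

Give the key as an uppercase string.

FXDDZPFJ

  i= 0: G-B =  5 → F
  i= 1: N-Q = 23 → X
  i= 2: W-T =  3 → D
  i= 3: D-A =  3 → D
  i= 4: C-D = 25 → Z
  i= 5: I-T = 15 → P
  i= 6: H-C =  5 → F
  i= 7: N-E =  9 → J
  i= 8: Q-L =  5 → F
  i= 9: E-H = 23 → X
  i=10: F-C =  3 → D
  i=11: B-Y =  3 → D
  i=12: E-F = 25 → Z
  i=13: O-Z = 15 → P
  i=14: W-R =  5 → F
  i=15: A-R =  9 → J
  i=16: P-K =  5 → F
  i=17: Y-B = 23 → X
  i=18: P-M =  3 → D
  i=19: Y-V =  3 → D
  i=20: U-V = 25 → Z
  i=21: C-N = 15 → P
  i=22: Z-U =  5 → F
  i=23: Z-Q =  9 → J
  i=24: X-S =  5 → F
  i=25: Z-C = 23 → X
  i=26: L-I =  3 → D
  i=27: V-S =  3 → D
  i=28: Y-Z = 25 → Z
  i=29: K-V = 15 → P
  i=30: T-O =  5 → F
  shifts repeat with period 8: FXDDZPFJ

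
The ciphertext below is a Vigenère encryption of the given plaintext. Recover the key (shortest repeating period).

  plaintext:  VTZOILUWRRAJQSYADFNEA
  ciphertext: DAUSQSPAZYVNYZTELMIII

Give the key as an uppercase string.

  i= 0: D-V =  8 → I
  i= 1: A-T =  7 → H
  i= 2: U-Z = 21 → V
  i= 3: S-O =  4 → E
  i= 4: Q-I =  8 → I
  i= 5: S-L =  7 → H
  i= 6: P-U = 21 → V
  i= 7: A-W =  4 → E
  i= 8: Z-R =  8 → I
  i= 9: Y-R =  7 → H
  i=10: V-A = 21 → V
  i=11: N-J =  4 → E
  i=12: Y-Q =  8 → I
  i=13: Z-S =  7 → H
  i=14: T-Y = 21 → V
  i=15: E-A =  4 → E
  i=16: L-D =  8 → I
  i=17: M-F =  7 → H
  i=18: I-N = 21 → V
  i=19: I-E =  4 → E
  i=20: I-A =  8 → I
  shifts repeat with period 4: IHVE

IHVE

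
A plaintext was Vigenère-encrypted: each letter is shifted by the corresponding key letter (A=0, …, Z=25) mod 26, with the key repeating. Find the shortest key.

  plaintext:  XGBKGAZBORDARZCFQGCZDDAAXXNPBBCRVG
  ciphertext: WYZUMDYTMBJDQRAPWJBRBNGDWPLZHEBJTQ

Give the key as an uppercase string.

  i= 0: W-X = 25 → Z
  i= 1: Y-G = 18 → S
  i= 2: Z-B = 24 → Y
  i= 3: U-K = 10 → K
  i= 4: M-G =  6 → G
  i= 5: D-A =  3 → D
  i= 6: Y-Z = 25 → Z
  i= 7: T-B = 18 → S
  i= 8: M-O = 24 → Y
  i= 9: B-R = 10 → K
  i=10: J-D =  6 → G
  i=11: D-A =  3 → D
  i=12: Q-R = 25 → Z
  i=13: R-Z = 18 → S
  i=14: A-C = 24 → Y
  i=15: P-F = 10 → K
  i=16: W-Q =  6 → G
  i=17: J-G =  3 → D
  i=18: B-C = 25 → Z
  i=19: R-Z = 18 → S
  i=20: B-D = 24 → Y
  i=21: N-D = 10 → K
  i=22: G-A =  6 → G
  i=23: D-A =  3 → D
  i=24: W-X = 25 → Z
  i=25: P-X = 18 → S
  i=26: L-N = 24 → Y
  i=27: Z-P = 10 → K
  i=28: H-B =  6 → G
  i=29: E-B =  3 → D
  i=30: B-C = 25 → Z
  i=31: J-R = 18 → S
  i=32: T-V = 24 → Y
  i=33: Q-G = 10 → K
  shifts repeat with period 6: ZSYKGD

ZSYKGD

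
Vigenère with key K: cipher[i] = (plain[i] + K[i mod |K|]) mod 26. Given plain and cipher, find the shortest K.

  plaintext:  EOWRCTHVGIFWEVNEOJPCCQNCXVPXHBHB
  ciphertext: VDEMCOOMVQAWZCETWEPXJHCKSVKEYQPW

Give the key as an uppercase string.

RPIVAVH

  i= 0: V-E = 17 → R
  i= 1: D-O = 15 → P
  i= 2: E-W =  8 → I
  i= 3: M-R = 21 → V
  i= 4: C-C =  0 → A
  i= 5: O-T = 21 → V
  i= 6: O-H =  7 → H
  i= 7: M-V = 17 → R
  i= 8: V-G = 15 → P
  i= 9: Q-I =  8 → I
  i=10: A-F = 21 → V
  i=11: W-W =  0 → A
  i=12: Z-E = 21 → V
  i=13: C-V =  7 → H
  i=14: E-N = 17 → R
  i=15: T-E = 15 → P
  i=16: W-O =  8 → I
  i=17: E-J = 21 → V
  i=18: P-P =  0 → A
  i=19: X-C = 21 → V
  i=20: J-C =  7 → H
  i=21: H-Q = 17 → R
  i=22: C-N = 15 → P
  i=23: K-C =  8 → I
  i=24: S-X = 21 → V
  i=25: V-V =  0 → A
  i=26: K-P = 21 → V
  i=27: E-X =  7 → H
  i=28: Y-H = 17 → R
  i=29: Q-B = 15 → P
  i=30: P-H =  8 → I
  i=31: W-B = 21 → V
  shifts repeat with period 7: RPIVAVH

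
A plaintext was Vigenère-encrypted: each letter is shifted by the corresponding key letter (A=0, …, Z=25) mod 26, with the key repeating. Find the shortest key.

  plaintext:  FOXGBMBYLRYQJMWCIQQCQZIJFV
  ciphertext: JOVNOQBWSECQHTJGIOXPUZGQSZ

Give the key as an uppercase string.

  i= 0: J-F =  4 → E
  i= 1: O-O =  0 → A
  i= 2: V-X = 24 → Y
  i= 3: N-G =  7 → H
  i= 4: O-B = 13 → N
  i= 5: Q-M =  4 → E
  i= 6: B-B =  0 → A
  i= 7: W-Y = 24 → Y
  i= 8: S-L =  7 → H
  i= 9: E-R = 13 → N
  i=10: C-Y =  4 → E
  i=11: Q-Q =  0 → A
  i=12: H-J = 24 → Y
  i=13: T-M =  7 → H
  i=14: J-W = 13 → N
  i=15: G-C =  4 → E
  i=16: I-I =  0 → A
  i=17: O-Q = 24 → Y
  i=18: X-Q =  7 → H
  i=19: P-C = 13 → N
  i=20: U-Q =  4 → E
  i=21: Z-Z =  0 → A
  i=22: G-I = 24 → Y
  i=23: Q-J =  7 → H
  i=24: S-F = 13 → N
  i=25: Z-V =  4 → E
  shifts repeat with period 5: EAYHN

EAYHN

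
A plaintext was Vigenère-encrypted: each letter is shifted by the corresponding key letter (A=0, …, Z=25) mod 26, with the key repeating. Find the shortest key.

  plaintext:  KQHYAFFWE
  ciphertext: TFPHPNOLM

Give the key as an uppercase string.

JPI

  i= 0: T-K =  9 → J
  i= 1: F-Q = 15 → P
  i= 2: P-H =  8 → I
  i= 3: H-Y =  9 → J
  i= 4: P-A = 15 → P
  i= 5: N-F =  8 → I
  i= 6: O-F =  9 → J
  i= 7: L-W = 15 → P
  i= 8: M-E =  8 → I
  shifts repeat with period 3: JPI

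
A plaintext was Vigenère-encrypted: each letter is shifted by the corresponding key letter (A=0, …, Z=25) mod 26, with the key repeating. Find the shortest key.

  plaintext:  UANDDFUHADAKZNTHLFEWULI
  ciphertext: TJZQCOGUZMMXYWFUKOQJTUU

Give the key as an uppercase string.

ZJMN

  i= 0: T-U = 25 → Z
  i= 1: J-A =  9 → J
  i= 2: Z-N = 12 → M
  i= 3: Q-D = 13 → N
  i= 4: C-D = 25 → Z
  i= 5: O-F =  9 → J
  i= 6: G-U = 12 → M
  i= 7: U-H = 13 → N
  i= 8: Z-A = 25 → Z
  i= 9: M-D =  9 → J
  i=10: M-A = 12 → M
  i=11: X-K = 13 → N
  i=12: Y-Z = 25 → Z
  i=13: W-N =  9 → J
  i=14: F-T = 12 → M
  i=15: U-H = 13 → N
  i=16: K-L = 25 → Z
  i=17: O-F =  9 → J
  i=18: Q-E = 12 → M
  i=19: J-W = 13 → N
  i=20: T-U = 25 → Z
  i=21: U-L =  9 → J
  i=22: U-I = 12 → M
  shifts repeat with period 4: ZJMN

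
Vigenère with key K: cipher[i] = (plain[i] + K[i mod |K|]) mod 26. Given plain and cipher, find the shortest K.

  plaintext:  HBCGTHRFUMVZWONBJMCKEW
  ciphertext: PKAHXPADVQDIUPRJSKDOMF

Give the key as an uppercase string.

  i= 0: P-H =  8 → I
  i= 1: K-B =  9 → J
  i= 2: A-C = 24 → Y
  i= 3: H-G =  1 → B
  i= 4: X-T =  4 → E
  i= 5: P-H =  8 → I
  i= 6: A-R =  9 → J
  i= 7: D-F = 24 → Y
  i= 8: V-U =  1 → B
  i= 9: Q-M =  4 → E
  i=10: D-V =  8 → I
  i=11: I-Z =  9 → J
  i=12: U-W = 24 → Y
  i=13: P-O =  1 → B
  i=14: R-N =  4 → E
  i=15: J-B =  8 → I
  i=16: S-J =  9 → J
  i=17: K-M = 24 → Y
  i=18: D-C =  1 → B
  i=19: O-K =  4 → E
  i=20: M-E =  8 → I
  i=21: F-W =  9 → J
  shifts repeat with period 5: IJYBE

IJYBE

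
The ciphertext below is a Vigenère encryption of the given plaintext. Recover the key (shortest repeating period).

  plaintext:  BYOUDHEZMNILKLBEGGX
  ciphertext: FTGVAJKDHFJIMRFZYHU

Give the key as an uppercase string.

EVSBXCG

  i= 0: F-B =  4 → E
  i= 1: T-Y = 21 → V
  i= 2: G-O = 18 → S
  i= 3: V-U =  1 → B
  i= 4: A-D = 23 → X
  i= 5: J-H =  2 → C
  i= 6: K-E =  6 → G
  i= 7: D-Z =  4 → E
  i= 8: H-M = 21 → V
  i= 9: F-N = 18 → S
  i=10: J-I =  1 → B
  i=11: I-L = 23 → X
  i=12: M-K =  2 → C
  i=13: R-L =  6 → G
  i=14: F-B =  4 → E
  i=15: Z-E = 21 → V
  i=16: Y-G = 18 → S
  i=17: H-G =  1 → B
  i=18: U-X = 23 → X
  shifts repeat with period 7: EVSBXCG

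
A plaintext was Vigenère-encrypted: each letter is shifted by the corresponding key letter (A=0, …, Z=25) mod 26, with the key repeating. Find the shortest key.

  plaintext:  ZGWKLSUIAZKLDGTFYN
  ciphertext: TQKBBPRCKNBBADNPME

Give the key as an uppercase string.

  i= 0: T-Z = 20 → U
  i= 1: Q-G = 10 → K
  i= 2: K-W = 14 → O
  i= 3: B-K = 17 → R
  i= 4: B-L = 16 → Q
  i= 5: P-S = 23 → X
  i= 6: R-U = 23 → X
  i= 7: C-I = 20 → U
  i= 8: K-A = 10 → K
  i= 9: N-Z = 14 → O
  i=10: B-K = 17 → R
  i=11: B-L = 16 → Q
  i=12: A-D = 23 → X
  i=13: D-G = 23 → X
  i=14: N-T = 20 → U
  i=15: P-F = 10 → K
  i=16: M-Y = 14 → O
  i=17: E-N = 17 → R
  shifts repeat with period 7: UKORQXX

UKORQXX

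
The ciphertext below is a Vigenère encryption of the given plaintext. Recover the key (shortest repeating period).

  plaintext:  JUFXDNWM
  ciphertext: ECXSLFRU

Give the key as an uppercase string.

  i= 0: E-J = 21 → V
  i= 1: C-U =  8 → I
  i= 2: X-F = 18 → S
  i= 3: S-X = 21 → V
  i= 4: L-D =  8 → I
  i= 5: F-N = 18 → S
  i= 6: R-W = 21 → V
  i= 7: U-M =  8 → I
  shifts repeat with period 3: VIS

VIS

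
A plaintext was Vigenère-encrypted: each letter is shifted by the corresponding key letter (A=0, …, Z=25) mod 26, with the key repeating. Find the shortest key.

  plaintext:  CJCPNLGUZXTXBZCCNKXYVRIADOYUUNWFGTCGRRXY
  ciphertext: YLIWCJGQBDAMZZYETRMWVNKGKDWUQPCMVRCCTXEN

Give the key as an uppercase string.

WCGHPYA

  i= 0: Y-C = 22 → W
  i= 1: L-J =  2 → C
  i= 2: I-C =  6 → G
  i= 3: W-P =  7 → H
  i= 4: C-N = 15 → P
  i= 5: J-L = 24 → Y
  i= 6: G-G =  0 → A
  i= 7: Q-U = 22 → W
  i= 8: B-Z =  2 → C
  i= 9: D-X =  6 → G
  i=10: A-T =  7 → H
  i=11: M-X = 15 → P
  i=12: Z-B = 24 → Y
  i=13: Z-Z =  0 → A
  i=14: Y-C = 22 → W
  i=15: E-C =  2 → C
  i=16: T-N =  6 → G
  i=17: R-K =  7 → H
  i=18: M-X = 15 → P
  i=19: W-Y = 24 → Y
  i=20: V-V =  0 → A
  i=21: N-R = 22 → W
  i=22: K-I =  2 → C
  i=23: G-A =  6 → G
  i=24: K-D =  7 → H
  i=25: D-O = 15 → P
  i=26: W-Y = 24 → Y
  i=27: U-U =  0 → A
  i=28: Q-U = 22 → W
  i=29: P-N =  2 → C
  i=30: C-W =  6 → G
  i=31: M-F =  7 → H
  i=32: V-G = 15 → P
  i=33: R-T = 24 → Y
  i=34: C-C =  0 → A
  i=35: C-G = 22 → W
  i=36: T-R =  2 → C
  i=37: X-R =  6 → G
  i=38: E-X =  7 → H
  i=39: N-Y = 15 → P
  shifts repeat with period 7: WCGHPYA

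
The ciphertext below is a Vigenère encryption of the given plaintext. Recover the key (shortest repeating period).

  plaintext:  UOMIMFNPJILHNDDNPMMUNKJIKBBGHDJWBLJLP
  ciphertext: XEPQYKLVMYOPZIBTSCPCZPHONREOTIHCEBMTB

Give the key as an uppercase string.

  i= 0: X-U =  3 → D
  i= 1: E-O = 16 → Q
  i= 2: P-M =  3 → D
  i= 3: Q-I =  8 → I
  i= 4: Y-M = 12 → M
  i= 5: K-F =  5 → F
  i= 6: L-N = 24 → Y
  i= 7: V-P =  6 → G
  i= 8: M-J =  3 → D
  i= 9: Y-I = 16 → Q
  i=10: O-L =  3 → D
  i=11: P-H =  8 → I
  i=12: Z-N = 12 → M
  i=13: I-D =  5 → F
  i=14: B-D = 24 → Y
  i=15: T-N =  6 → G
  i=16: S-P =  3 → D
  i=17: C-M = 16 → Q
  i=18: P-M =  3 → D
  i=19: C-U =  8 → I
  i=20: Z-N = 12 → M
  i=21: P-K =  5 → F
  i=22: H-J = 24 → Y
  i=23: O-I =  6 → G
  i=24: N-K =  3 → D
  i=25: R-B = 16 → Q
  i=26: E-B =  3 → D
  i=27: O-G =  8 → I
  i=28: T-H = 12 → M
  i=29: I-D =  5 → F
  i=30: H-J = 24 → Y
  i=31: C-W =  6 → G
  i=32: E-B =  3 → D
  i=33: B-L = 16 → Q
  i=34: M-J =  3 → D
  i=35: T-L =  8 → I
  i=36: B-P = 12 → M
  shifts repeat with period 8: DQDIMFYG

DQDIMFYG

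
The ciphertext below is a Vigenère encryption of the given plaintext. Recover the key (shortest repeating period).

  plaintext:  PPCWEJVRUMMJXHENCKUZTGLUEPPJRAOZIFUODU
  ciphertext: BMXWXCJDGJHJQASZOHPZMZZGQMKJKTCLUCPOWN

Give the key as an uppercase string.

MXVATTOM

  i= 0: B-P = 12 → M
  i= 1: M-P = 23 → X
  i= 2: X-C = 21 → V
  i= 3: W-W =  0 → A
  i= 4: X-E = 19 → T
  i= 5: C-J = 19 → T
  i= 6: J-V = 14 → O
  i= 7: D-R = 12 → M
  i= 8: G-U = 12 → M
  i= 9: J-M = 23 → X
  i=10: H-M = 21 → V
  i=11: J-J =  0 → A
  i=12: Q-X = 19 → T
  i=13: A-H = 19 → T
  i=14: S-E = 14 → O
  i=15: Z-N = 12 → M
  i=16: O-C = 12 → M
  i=17: H-K = 23 → X
  i=18: P-U = 21 → V
  i=19: Z-Z =  0 → A
  i=20: M-T = 19 → T
  i=21: Z-G = 19 → T
  i=22: Z-L = 14 → O
  i=23: G-U = 12 → M
  i=24: Q-E = 12 → M
  i=25: M-P = 23 → X
  i=26: K-P = 21 → V
  i=27: J-J =  0 → A
  i=28: K-R = 19 → T
  i=29: T-A = 19 → T
  i=30: C-O = 14 → O
  i=31: L-Z = 12 → M
  i=32: U-I = 12 → M
  i=33: C-F = 23 → X
  i=34: P-U = 21 → V
  i=35: O-O =  0 → A
  i=36: W-D = 19 → T
  i=37: N-U = 19 → T
  shifts repeat with period 8: MXVATTOM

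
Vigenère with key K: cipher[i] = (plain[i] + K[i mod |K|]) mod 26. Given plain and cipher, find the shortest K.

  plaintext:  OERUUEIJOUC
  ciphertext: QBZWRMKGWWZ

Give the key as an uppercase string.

CXI

  i= 0: Q-O =  2 → C
  i= 1: B-E = 23 → X
  i= 2: Z-R =  8 → I
  i= 3: W-U =  2 → C
  i= 4: R-U = 23 → X
  i= 5: M-E =  8 → I
  i= 6: K-I =  2 → C
  i= 7: G-J = 23 → X
  i= 8: W-O =  8 → I
  i= 9: W-U =  2 → C
  i=10: Z-C = 23 → X
  shifts repeat with period 3: CXI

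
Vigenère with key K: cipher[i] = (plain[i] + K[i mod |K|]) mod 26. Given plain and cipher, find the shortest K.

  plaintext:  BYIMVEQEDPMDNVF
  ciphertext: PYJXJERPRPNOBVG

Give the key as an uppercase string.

  i= 0: P-B = 14 → O
  i= 1: Y-Y =  0 → A
  i= 2: J-I =  1 → B
  i= 3: X-M = 11 → L
  i= 4: J-V = 14 → O
  i= 5: E-E =  0 → A
  i= 6: R-Q =  1 → B
  i= 7: P-E = 11 → L
  i= 8: R-D = 14 → O
  i= 9: P-P =  0 → A
  i=10: N-M =  1 → B
  i=11: O-D = 11 → L
  i=12: B-N = 14 → O
  i=13: V-V =  0 → A
  i=14: G-F =  1 → B
  shifts repeat with period 4: OABL

OABL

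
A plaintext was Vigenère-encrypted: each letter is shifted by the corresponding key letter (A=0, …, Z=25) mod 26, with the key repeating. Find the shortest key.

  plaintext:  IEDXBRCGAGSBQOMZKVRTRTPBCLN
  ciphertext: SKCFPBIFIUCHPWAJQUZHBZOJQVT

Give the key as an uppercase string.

  i= 0: S-I = 10 → K
  i= 1: K-E =  6 → G
  i= 2: C-D = 25 → Z
  i= 3: F-X =  8 → I
  i= 4: P-B = 14 → O
  i= 5: B-R = 10 → K
  i= 6: I-C =  6 → G
  i= 7: F-G = 25 → Z
  i= 8: I-A =  8 → I
  i= 9: U-G = 14 → O
  i=10: C-S = 10 → K
  i=11: H-B =  6 → G
  i=12: P-Q = 25 → Z
  i=13: W-O =  8 → I
  i=14: A-M = 14 → O
  i=15: J-Z = 10 → K
  i=16: Q-K =  6 → G
  i=17: U-V = 25 → Z
  i=18: Z-R =  8 → I
  i=19: H-T = 14 → O
  i=20: B-R = 10 → K
  i=21: Z-T =  6 → G
  i=22: O-P = 25 → Z
  i=23: J-B =  8 → I
  i=24: Q-C = 14 → O
  i=25: V-L = 10 → K
  i=26: T-N =  6 → G
  shifts repeat with period 5: KGZIO

KGZIO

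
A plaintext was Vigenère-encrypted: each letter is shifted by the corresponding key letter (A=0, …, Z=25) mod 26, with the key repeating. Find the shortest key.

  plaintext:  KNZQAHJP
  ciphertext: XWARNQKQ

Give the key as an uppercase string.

  i= 0: X-K = 13 → N
  i= 1: W-N =  9 → J
  i= 2: A-Z =  1 → B
  i= 3: R-Q =  1 → B
  i= 4: N-A = 13 → N
  i= 5: Q-H =  9 → J
  i= 6: K-J =  1 → B
  i= 7: Q-P =  1 → B
  shifts repeat with period 4: NJBB

NJBB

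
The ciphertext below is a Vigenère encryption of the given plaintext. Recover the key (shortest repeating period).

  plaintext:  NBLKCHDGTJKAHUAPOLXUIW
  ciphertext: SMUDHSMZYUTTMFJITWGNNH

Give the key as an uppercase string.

  i= 0: S-N =  5 → F
  i= 1: M-B = 11 → L
  i= 2: U-L =  9 → J
  i= 3: D-K = 19 → T
  i= 4: H-C =  5 → F
  i= 5: S-H = 11 → L
  i= 6: M-D =  9 → J
  i= 7: Z-G = 19 → T
  i= 8: Y-T =  5 → F
  i= 9: U-J = 11 → L
  i=10: T-K =  9 → J
  i=11: T-A = 19 → T
  i=12: M-H =  5 → F
  i=13: F-U = 11 → L
  i=14: J-A =  9 → J
  i=15: I-P = 19 → T
  i=16: T-O =  5 → F
  i=17: W-L = 11 → L
  i=18: G-X =  9 → J
  i=19: N-U = 19 → T
  i=20: N-I =  5 → F
  i=21: H-W = 11 → L
  shifts repeat with period 4: FLJT

FLJT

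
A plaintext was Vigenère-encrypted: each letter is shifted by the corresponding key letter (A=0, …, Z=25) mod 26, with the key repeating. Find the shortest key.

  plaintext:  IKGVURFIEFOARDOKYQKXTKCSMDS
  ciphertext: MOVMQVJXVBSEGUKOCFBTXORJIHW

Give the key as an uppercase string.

  i= 0: M-I =  4 → E
  i= 1: O-K =  4 → E
  i= 2: V-G = 15 → P
  i= 3: M-V = 17 → R
  i= 4: Q-U = 22 → W
  i= 5: V-R =  4 → E
  i= 6: J-F =  4 → E
  i= 7: X-I = 15 → P
  i= 8: V-E = 17 → R
  i= 9: B-F = 22 → W
  i=10: S-O =  4 → E
  i=11: E-A =  4 → E
  i=12: G-R = 15 → P
  i=13: U-D = 17 → R
  i=14: K-O = 22 → W
  i=15: O-K =  4 → E
  i=16: C-Y =  4 → E
  i=17: F-Q = 15 → P
  i=18: B-K = 17 → R
  i=19: T-X = 22 → W
  i=20: X-T =  4 → E
  i=21: O-K =  4 → E
  i=22: R-C = 15 → P
  i=23: J-S = 17 → R
  i=24: I-M = 22 → W
  i=25: H-D =  4 → E
  i=26: W-S =  4 → E
  shifts repeat with period 5: EEPRW

EEPRW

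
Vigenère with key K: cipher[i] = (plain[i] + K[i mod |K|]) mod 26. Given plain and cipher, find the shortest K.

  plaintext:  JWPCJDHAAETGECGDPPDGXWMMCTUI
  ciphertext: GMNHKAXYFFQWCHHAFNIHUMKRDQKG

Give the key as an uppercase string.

  i= 0: G-J = 23 → X
  i= 1: M-W = 16 → Q
  i= 2: N-P = 24 → Y
  i= 3: H-C =  5 → F
  i= 4: K-J =  1 → B
  i= 5: A-D = 23 → X
  i= 6: X-H = 16 → Q
  i= 7: Y-A = 24 → Y
  i= 8: F-A =  5 → F
  i= 9: F-E =  1 → B
  i=10: Q-T = 23 → X
  i=11: W-G = 16 → Q
  i=12: C-E = 24 → Y
  i=13: H-C =  5 → F
  i=14: H-G =  1 → B
  i=15: A-D = 23 → X
  i=16: F-P = 16 → Q
  i=17: N-P = 24 → Y
  i=18: I-D =  5 → F
  i=19: H-G =  1 → B
  i=20: U-X = 23 → X
  i=21: M-W = 16 → Q
  i=22: K-M = 24 → Y
  i=23: R-M =  5 → F
  i=24: D-C =  1 → B
  i=25: Q-T = 23 → X
  i=26: K-U = 16 → Q
  i=27: G-I = 24 → Y
  shifts repeat with period 5: XQYFB

XQYFB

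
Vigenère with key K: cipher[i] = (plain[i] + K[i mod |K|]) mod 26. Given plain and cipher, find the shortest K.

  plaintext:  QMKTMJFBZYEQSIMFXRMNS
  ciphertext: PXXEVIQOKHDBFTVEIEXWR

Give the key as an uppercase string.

  i= 0: P-Q = 25 → Z
  i= 1: X-M = 11 → L
  i= 2: X-K = 13 → N
  i= 3: E-T = 11 → L
  i= 4: V-M =  9 → J
  i= 5: I-J = 25 → Z
  i= 6: Q-F = 11 → L
  i= 7: O-B = 13 → N
  i= 8: K-Z = 11 → L
  i= 9: H-Y =  9 → J
  i=10: D-E = 25 → Z
  i=11: B-Q = 11 → L
  i=12: F-S = 13 → N
  i=13: T-I = 11 → L
  i=14: V-M =  9 → J
  i=15: E-F = 25 → Z
  i=16: I-X = 11 → L
  i=17: E-R = 13 → N
  i=18: X-M = 11 → L
  i=19: W-N =  9 → J
  i=20: R-S = 25 → Z
  shifts repeat with period 5: ZLNLJ

ZLNLJ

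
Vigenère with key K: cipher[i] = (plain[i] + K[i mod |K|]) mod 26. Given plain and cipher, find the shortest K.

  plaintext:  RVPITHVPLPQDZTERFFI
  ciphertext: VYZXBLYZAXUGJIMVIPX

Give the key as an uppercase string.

EDKPI

  i= 0: V-R =  4 → E
  i= 1: Y-V =  3 → D
  i= 2: Z-P = 10 → K
  i= 3: X-I = 15 → P
  i= 4: B-T =  8 → I
  i= 5: L-H =  4 → E
  i= 6: Y-V =  3 → D
  i= 7: Z-P = 10 → K
  i= 8: A-L = 15 → P
  i= 9: X-P =  8 → I
  i=10: U-Q =  4 → E
  i=11: G-D =  3 → D
  i=12: J-Z = 10 → K
  i=13: I-T = 15 → P
  i=14: M-E =  8 → I
  i=15: V-R =  4 → E
  i=16: I-F =  3 → D
  i=17: P-F = 10 → K
  i=18: X-I = 15 → P
  shifts repeat with period 5: EDKPI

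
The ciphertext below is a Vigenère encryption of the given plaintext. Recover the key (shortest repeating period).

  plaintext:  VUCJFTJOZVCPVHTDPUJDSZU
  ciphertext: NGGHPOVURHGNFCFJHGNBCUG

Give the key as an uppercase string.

SMEYKVMG

  i= 0: N-V = 18 → S
  i= 1: G-U = 12 → M
  i= 2: G-C =  4 → E
  i= 3: H-J = 24 → Y
  i= 4: P-F = 10 → K
  i= 5: O-T = 21 → V
  i= 6: V-J = 12 → M
  i= 7: U-O =  6 → G
  i= 8: R-Z = 18 → S
  i= 9: H-V = 12 → M
  i=10: G-C =  4 → E
  i=11: N-P = 24 → Y
  i=12: F-V = 10 → K
  i=13: C-H = 21 → V
  i=14: F-T = 12 → M
  i=15: J-D =  6 → G
  i=16: H-P = 18 → S
  i=17: G-U = 12 → M
  i=18: N-J =  4 → E
  i=19: B-D = 24 → Y
  i=20: C-S = 10 → K
  i=21: U-Z = 21 → V
  i=22: G-U = 12 → M
  shifts repeat with period 8: SMEYKVMG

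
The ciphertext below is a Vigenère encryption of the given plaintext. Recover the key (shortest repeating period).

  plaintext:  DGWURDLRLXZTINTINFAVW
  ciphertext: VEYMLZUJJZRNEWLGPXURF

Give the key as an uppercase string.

SYCSUWJ

  i= 0: V-D = 18 → S
  i= 1: E-G = 24 → Y
  i= 2: Y-W =  2 → C
  i= 3: M-U = 18 → S
  i= 4: L-R = 20 → U
  i= 5: Z-D = 22 → W
  i= 6: U-L =  9 → J
  i= 7: J-R = 18 → S
  i= 8: J-L = 24 → Y
  i= 9: Z-X =  2 → C
  i=10: R-Z = 18 → S
  i=11: N-T = 20 → U
  i=12: E-I = 22 → W
  i=13: W-N =  9 → J
  i=14: L-T = 18 → S
  i=15: G-I = 24 → Y
  i=16: P-N =  2 → C
  i=17: X-F = 18 → S
  i=18: U-A = 20 → U
  i=19: R-V = 22 → W
  i=20: F-W =  9 → J
  shifts repeat with period 7: SYCSUWJ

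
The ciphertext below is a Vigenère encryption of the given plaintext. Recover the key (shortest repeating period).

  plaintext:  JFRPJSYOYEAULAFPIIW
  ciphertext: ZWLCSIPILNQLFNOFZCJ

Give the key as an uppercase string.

QRUNJ

  i= 0: Z-J = 16 → Q
  i= 1: W-F = 17 → R
  i= 2: L-R = 20 → U
  i= 3: C-P = 13 → N
  i= 4: S-J =  9 → J
  i= 5: I-S = 16 → Q
  i= 6: P-Y = 17 → R
  i= 7: I-O = 20 → U
  i= 8: L-Y = 13 → N
  i= 9: N-E =  9 → J
  i=10: Q-A = 16 → Q
  i=11: L-U = 17 → R
  i=12: F-L = 20 → U
  i=13: N-A = 13 → N
  i=14: O-F =  9 → J
  i=15: F-P = 16 → Q
  i=16: Z-I = 17 → R
  i=17: C-I = 20 → U
  i=18: J-W = 13 → N
  shifts repeat with period 5: QRUNJ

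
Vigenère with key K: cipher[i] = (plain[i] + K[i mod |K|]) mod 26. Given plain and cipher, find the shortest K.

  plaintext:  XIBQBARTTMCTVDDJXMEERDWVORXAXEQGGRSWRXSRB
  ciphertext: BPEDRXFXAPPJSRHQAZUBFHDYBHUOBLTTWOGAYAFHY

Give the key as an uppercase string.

EHDNQXO

  i= 0: B-X =  4 → E
  i= 1: P-I =  7 → H
  i= 2: E-B =  3 → D
  i= 3: D-Q = 13 → N
  i= 4: R-B = 16 → Q
  i= 5: X-A = 23 → X
  i= 6: F-R = 14 → O
  i= 7: X-T =  4 → E
  i= 8: A-T =  7 → H
  i= 9: P-M =  3 → D
  i=10: P-C = 13 → N
  i=11: J-T = 16 → Q
  i=12: S-V = 23 → X
  i=13: R-D = 14 → O
  i=14: H-D =  4 → E
  i=15: Q-J =  7 → H
  i=16: A-X =  3 → D
  i=17: Z-M = 13 → N
  i=18: U-E = 16 → Q
  i=19: B-E = 23 → X
  i=20: F-R = 14 → O
  i=21: H-D =  4 → E
  i=22: D-W =  7 → H
  i=23: Y-V =  3 → D
  i=24: B-O = 13 → N
  i=25: H-R = 16 → Q
  i=26: U-X = 23 → X
  i=27: O-A = 14 → O
  i=28: B-X =  4 → E
  i=29: L-E =  7 → H
  i=30: T-Q =  3 → D
  i=31: T-G = 13 → N
  i=32: W-G = 16 → Q
  i=33: O-R = 23 → X
  i=34: G-S = 14 → O
  i=35: A-W =  4 → E
  i=36: Y-R =  7 → H
  i=37: A-X =  3 → D
  i=38: F-S = 13 → N
  i=39: H-R = 16 → Q
  i=40: Y-B = 23 → X
  shifts repeat with period 7: EHDNQXO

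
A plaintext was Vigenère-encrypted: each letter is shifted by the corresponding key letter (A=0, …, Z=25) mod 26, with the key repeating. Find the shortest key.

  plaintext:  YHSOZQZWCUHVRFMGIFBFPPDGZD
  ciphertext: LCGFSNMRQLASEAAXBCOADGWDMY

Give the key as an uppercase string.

NVORTX

  i= 0: L-Y = 13 → N
  i= 1: C-H = 21 → V
  i= 2: G-S = 14 → O
  i= 3: F-O = 17 → R
  i= 4: S-Z = 19 → T
  i= 5: N-Q = 23 → X
  i= 6: M-Z = 13 → N
  i= 7: R-W = 21 → V
  i= 8: Q-C = 14 → O
  i= 9: L-U = 17 → R
  i=10: A-H = 19 → T
  i=11: S-V = 23 → X
  i=12: E-R = 13 → N
  i=13: A-F = 21 → V
  i=14: A-M = 14 → O
  i=15: X-G = 17 → R
  i=16: B-I = 19 → T
  i=17: C-F = 23 → X
  i=18: O-B = 13 → N
  i=19: A-F = 21 → V
  i=20: D-P = 14 → O
  i=21: G-P = 17 → R
  i=22: W-D = 19 → T
  i=23: D-G = 23 → X
  i=24: M-Z = 13 → N
  i=25: Y-D = 21 → V
  shifts repeat with period 6: NVORTX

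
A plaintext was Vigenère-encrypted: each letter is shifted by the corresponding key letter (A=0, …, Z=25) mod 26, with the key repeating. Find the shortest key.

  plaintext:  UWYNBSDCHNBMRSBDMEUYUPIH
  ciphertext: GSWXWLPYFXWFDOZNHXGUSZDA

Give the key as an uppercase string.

MWYKVT

  i= 0: G-U = 12 → M
  i= 1: S-W = 22 → W
  i= 2: W-Y = 24 → Y
  i= 3: X-N = 10 → K
  i= 4: W-B = 21 → V
  i= 5: L-S = 19 → T
  i= 6: P-D = 12 → M
  i= 7: Y-C = 22 → W
  i= 8: F-H = 24 → Y
  i= 9: X-N = 10 → K
  i=10: W-B = 21 → V
  i=11: F-M = 19 → T
  i=12: D-R = 12 → M
  i=13: O-S = 22 → W
  i=14: Z-B = 24 → Y
  i=15: N-D = 10 → K
  i=16: H-M = 21 → V
  i=17: X-E = 19 → T
  i=18: G-U = 12 → M
  i=19: U-Y = 22 → W
  i=20: S-U = 24 → Y
  i=21: Z-P = 10 → K
  i=22: D-I = 21 → V
  i=23: A-H = 19 → T
  shifts repeat with period 6: MWYKVT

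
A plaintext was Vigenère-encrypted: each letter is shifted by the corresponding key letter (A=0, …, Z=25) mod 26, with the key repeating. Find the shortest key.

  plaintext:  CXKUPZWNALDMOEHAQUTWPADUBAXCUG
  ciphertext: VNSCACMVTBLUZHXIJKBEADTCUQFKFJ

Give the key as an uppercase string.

TQIILDQI

  i= 0: V-C = 19 → T
  i= 1: N-X = 16 → Q
  i= 2: S-K =  8 → I
  i= 3: C-U =  8 → I
  i= 4: A-P = 11 → L
  i= 5: C-Z =  3 → D
  i= 6: M-W = 16 → Q
  i= 7: V-N =  8 → I
  i= 8: T-A = 19 → T
  i= 9: B-L = 16 → Q
  i=10: L-D =  8 → I
  i=11: U-M =  8 → I
  i=12: Z-O = 11 → L
  i=13: H-E =  3 → D
  i=14: X-H = 16 → Q
  i=15: I-A =  8 → I
  i=16: J-Q = 19 → T
  i=17: K-U = 16 → Q
  i=18: B-T =  8 → I
  i=19: E-W =  8 → I
  i=20: A-P = 11 → L
  i=21: D-A =  3 → D
  i=22: T-D = 16 → Q
  i=23: C-U =  8 → I
  i=24: U-B = 19 → T
  i=25: Q-A = 16 → Q
  i=26: F-X =  8 → I
  i=27: K-C =  8 → I
  i=28: F-U = 11 → L
  i=29: J-G =  3 → D
  shifts repeat with period 8: TQIILDQI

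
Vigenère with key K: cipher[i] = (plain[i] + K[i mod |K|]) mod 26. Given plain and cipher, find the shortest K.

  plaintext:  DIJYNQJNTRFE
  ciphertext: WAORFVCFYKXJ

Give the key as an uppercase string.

  i= 0: W-D = 19 → T
  i= 1: A-I = 18 → S
  i= 2: O-J =  5 → F
  i= 3: R-Y = 19 → T
  i= 4: F-N = 18 → S
  i= 5: V-Q =  5 → F
  i= 6: C-J = 19 → T
  i= 7: F-N = 18 → S
  i= 8: Y-T =  5 → F
  i= 9: K-R = 19 → T
  i=10: X-F = 18 → S
  i=11: J-E =  5 → F
  shifts repeat with period 3: TSF

TSF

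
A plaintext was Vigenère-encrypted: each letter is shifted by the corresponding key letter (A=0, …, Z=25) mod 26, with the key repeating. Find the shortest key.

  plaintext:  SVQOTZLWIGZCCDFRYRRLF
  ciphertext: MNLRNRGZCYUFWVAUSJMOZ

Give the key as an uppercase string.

USVD

  i= 0: M-S = 20 → U
  i= 1: N-V = 18 → S
  i= 2: L-Q = 21 → V
  i= 3: R-O =  3 → D
  i= 4: N-T = 20 → U
  i= 5: R-Z = 18 → S
  i= 6: G-L = 21 → V
  i= 7: Z-W =  3 → D
  i= 8: C-I = 20 → U
  i= 9: Y-G = 18 → S
  i=10: U-Z = 21 → V
  i=11: F-C =  3 → D
  i=12: W-C = 20 → U
  i=13: V-D = 18 → S
  i=14: A-F = 21 → V
  i=15: U-R =  3 → D
  i=16: S-Y = 20 → U
  i=17: J-R = 18 → S
  i=18: M-R = 21 → V
  i=19: O-L =  3 → D
  i=20: Z-F = 20 → U
  shifts repeat with period 4: USVD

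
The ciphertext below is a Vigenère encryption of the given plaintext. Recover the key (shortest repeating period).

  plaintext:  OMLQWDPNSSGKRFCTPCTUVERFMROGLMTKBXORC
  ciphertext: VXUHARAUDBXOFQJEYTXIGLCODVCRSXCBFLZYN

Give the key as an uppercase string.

HLJREOL

  i= 0: V-O =  7 → H
  i= 1: X-M = 11 → L
  i= 2: U-L =  9 → J
  i= 3: H-Q = 17 → R
  i= 4: A-W =  4 → E
  i= 5: R-D = 14 → O
  i= 6: A-P = 11 → L
  i= 7: U-N =  7 → H
  i= 8: D-S = 11 → L
  i= 9: B-S =  9 → J
  i=10: X-G = 17 → R
  i=11: O-K =  4 → E
  i=12: F-R = 14 → O
  i=13: Q-F = 11 → L
  i=14: J-C =  7 → H
  i=15: E-T = 11 → L
  i=16: Y-P =  9 → J
  i=17: T-C = 17 → R
  i=18: X-T =  4 → E
  i=19: I-U = 14 → O
  i=20: G-V = 11 → L
  i=21: L-E =  7 → H
  i=22: C-R = 11 → L
  i=23: O-F =  9 → J
  i=24: D-M = 17 → R
  i=25: V-R =  4 → E
  i=26: C-O = 14 → O
  i=27: R-G = 11 → L
  i=28: S-L =  7 → H
  i=29: X-M = 11 → L
  i=30: C-T =  9 → J
  i=31: B-K = 17 → R
  i=32: F-B =  4 → E
  i=33: L-X = 14 → O
  i=34: Z-O = 11 → L
  i=35: Y-R =  7 → H
  i=36: N-C = 11 → L
  shifts repeat with period 7: HLJREOL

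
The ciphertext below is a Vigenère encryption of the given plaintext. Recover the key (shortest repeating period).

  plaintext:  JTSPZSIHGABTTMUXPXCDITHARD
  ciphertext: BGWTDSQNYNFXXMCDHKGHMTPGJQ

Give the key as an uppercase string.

SNEEEAIG

  i= 0: B-J = 18 → S
  i= 1: G-T = 13 → N
  i= 2: W-S =  4 → E
  i= 3: T-P =  4 → E
  i= 4: D-Z =  4 → E
  i= 5: S-S =  0 → A
  i= 6: Q-I =  8 → I
  i= 7: N-H =  6 → G
  i= 8: Y-G = 18 → S
  i= 9: N-A = 13 → N
  i=10: F-B =  4 → E
  i=11: X-T =  4 → E
  i=12: X-T =  4 → E
  i=13: M-M =  0 → A
  i=14: C-U =  8 → I
  i=15: D-X =  6 → G
  i=16: H-P = 18 → S
  i=17: K-X = 13 → N
  i=18: G-C =  4 → E
  i=19: H-D =  4 → E
  i=20: M-I =  4 → E
  i=21: T-T =  0 → A
  i=22: P-H =  8 → I
  i=23: G-A =  6 → G
  i=24: J-R = 18 → S
  i=25: Q-D = 13 → N
  shifts repeat with period 8: SNEEEAIG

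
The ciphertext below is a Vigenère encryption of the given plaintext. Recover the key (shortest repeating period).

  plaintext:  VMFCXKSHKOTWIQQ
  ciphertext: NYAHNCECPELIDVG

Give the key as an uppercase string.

  i= 0: N-V = 18 → S
  i= 1: Y-M = 12 → M
  i= 2: A-F = 21 → V
  i= 3: H-C =  5 → F
  i= 4: N-X = 16 → Q
  i= 5: C-K = 18 → S
  i= 6: E-S = 12 → M
  i= 7: C-H = 21 → V
  i= 8: P-K =  5 → F
  i= 9: E-O = 16 → Q
  i=10: L-T = 18 → S
  i=11: I-W = 12 → M
  i=12: D-I = 21 → V
  i=13: V-Q =  5 → F
  i=14: G-Q = 16 → Q
  shifts repeat with period 5: SMVFQ

SMVFQ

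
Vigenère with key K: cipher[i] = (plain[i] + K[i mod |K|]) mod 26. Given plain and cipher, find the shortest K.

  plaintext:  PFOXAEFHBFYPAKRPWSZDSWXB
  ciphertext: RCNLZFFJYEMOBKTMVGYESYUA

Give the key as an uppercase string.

  i= 0: R-P =  2 → C
  i= 1: C-F = 23 → X
  i= 2: N-O = 25 → Z
  i= 3: L-X = 14 → O
  i= 4: Z-A = 25 → Z
  i= 5: F-E =  1 → B
  i= 6: F-F =  0 → A
  i= 7: J-H =  2 → C
  i= 8: Y-B = 23 → X
  i= 9: E-F = 25 → Z
  i=10: M-Y = 14 → O
  i=11: O-P = 25 → Z
  i=12: B-A =  1 → B
  i=13: K-K =  0 → A
  i=14: T-R =  2 → C
  i=15: M-P = 23 → X
  i=16: V-W = 25 → Z
  i=17: G-S = 14 → O
  i=18: Y-Z = 25 → Z
  i=19: E-D =  1 → B
  i=20: S-S =  0 → A
  i=21: Y-W =  2 → C
  i=22: U-X = 23 → X
  i=23: A-B = 25 → Z
  shifts repeat with period 7: CXZOZBA

CXZOZBA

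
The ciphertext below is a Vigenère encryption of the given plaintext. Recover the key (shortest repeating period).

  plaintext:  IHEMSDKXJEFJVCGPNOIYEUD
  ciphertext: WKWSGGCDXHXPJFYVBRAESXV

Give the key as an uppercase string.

  i= 0: W-I = 14 → O
  i= 1: K-H =  3 → D
  i= 2: W-E = 18 → S
  i= 3: S-M =  6 → G
  i= 4: G-S = 14 → O
  i= 5: G-D =  3 → D
  i= 6: C-K = 18 → S
  i= 7: D-X =  6 → G
  i= 8: X-J = 14 → O
  i= 9: H-E =  3 → D
  i=10: X-F = 18 → S
  i=11: P-J =  6 → G
  i=12: J-V = 14 → O
  i=13: F-C =  3 → D
  i=14: Y-G = 18 → S
  i=15: V-P =  6 → G
  i=16: B-N = 14 → O
  i=17: R-O =  3 → D
  i=18: A-I = 18 → S
  i=19: E-Y =  6 → G
  i=20: S-E = 14 → O
  i=21: X-U =  3 → D
  i=22: V-D = 18 → S
  shifts repeat with period 4: ODSG

ODSG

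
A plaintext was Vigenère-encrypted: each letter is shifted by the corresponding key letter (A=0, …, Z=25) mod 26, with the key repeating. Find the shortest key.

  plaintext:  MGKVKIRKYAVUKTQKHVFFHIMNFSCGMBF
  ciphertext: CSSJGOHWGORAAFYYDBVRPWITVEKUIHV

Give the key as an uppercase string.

QMIOWG

  i= 0: C-M = 16 → Q
  i= 1: S-G = 12 → M
  i= 2: S-K =  8 → I
  i= 3: J-V = 14 → O
  i= 4: G-K = 22 → W
  i= 5: O-I =  6 → G
  i= 6: H-R = 16 → Q
  i= 7: W-K = 12 → M
  i= 8: G-Y =  8 → I
  i= 9: O-A = 14 → O
  i=10: R-V = 22 → W
  i=11: A-U =  6 → G
  i=12: A-K = 16 → Q
  i=13: F-T = 12 → M
  i=14: Y-Q =  8 → I
  i=15: Y-K = 14 → O
  i=16: D-H = 22 → W
  i=17: B-V =  6 → G
  i=18: V-F = 16 → Q
  i=19: R-F = 12 → M
  i=20: P-H =  8 → I
  i=21: W-I = 14 → O
  i=22: I-M = 22 → W
  i=23: T-N =  6 → G
  i=24: V-F = 16 → Q
  i=25: E-S = 12 → M
  i=26: K-C =  8 → I
  i=27: U-G = 14 → O
  i=28: I-M = 22 → W
  i=29: H-B =  6 → G
  i=30: V-F = 16 → Q
  shifts repeat with period 6: QMIOWG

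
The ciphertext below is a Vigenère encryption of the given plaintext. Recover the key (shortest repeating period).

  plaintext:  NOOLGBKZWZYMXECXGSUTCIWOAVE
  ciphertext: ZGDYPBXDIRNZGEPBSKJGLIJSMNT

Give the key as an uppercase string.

  i= 0: Z-N = 12 → M
  i= 1: G-O = 18 → S
  i= 2: D-O = 15 → P
  i= 3: Y-L = 13 → N
  i= 4: P-G =  9 → J
  i= 5: B-B =  0 → A
  i= 6: X-K = 13 → N
  i= 7: D-Z =  4 → E
  i= 8: I-W = 12 → M
  i= 9: R-Z = 18 → S
  i=10: N-Y = 15 → P
  i=11: Z-M = 13 → N
  i=12: G-X =  9 → J
  i=13: E-E =  0 → A
  i=14: P-C = 13 → N
  i=15: B-X =  4 → E
  i=16: S-G = 12 → M
  i=17: K-S = 18 → S
  i=18: J-U = 15 → P
  i=19: G-T = 13 → N
  i=20: L-C =  9 → J
  i=21: I-I =  0 → A
  i=22: J-W = 13 → N
  i=23: S-O =  4 → E
  i=24: M-A = 12 → M
  i=25: N-V = 18 → S
  i=26: T-E = 15 → P
  shifts repeat with period 8: MSPNJANE

MSPNJANE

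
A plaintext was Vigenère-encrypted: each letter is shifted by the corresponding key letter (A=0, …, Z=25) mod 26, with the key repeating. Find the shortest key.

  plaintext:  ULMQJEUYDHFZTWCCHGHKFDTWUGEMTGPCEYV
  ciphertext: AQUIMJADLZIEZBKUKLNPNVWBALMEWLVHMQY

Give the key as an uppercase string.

GFISDF

  i= 0: A-U =  6 → G
  i= 1: Q-L =  5 → F
  i= 2: U-M =  8 → I
  i= 3: I-Q = 18 → S
  i= 4: M-J =  3 → D
  i= 5: J-E =  5 → F
  i= 6: A-U =  6 → G
  i= 7: D-Y =  5 → F
  i= 8: L-D =  8 → I
  i= 9: Z-H = 18 → S
  i=10: I-F =  3 → D
  i=11: E-Z =  5 → F
  i=12: Z-T =  6 → G
  i=13: B-W =  5 → F
  i=14: K-C =  8 → I
  i=15: U-C = 18 → S
  i=16: K-H =  3 → D
  i=17: L-G =  5 → F
  i=18: N-H =  6 → G
  i=19: P-K =  5 → F
  i=20: N-F =  8 → I
  i=21: V-D = 18 → S
  i=22: W-T =  3 → D
  i=23: B-W =  5 → F
  i=24: A-U =  6 → G
  i=25: L-G =  5 → F
  i=26: M-E =  8 → I
  i=27: E-M = 18 → S
  i=28: W-T =  3 → D
  i=29: L-G =  5 → F
  i=30: V-P =  6 → G
  i=31: H-C =  5 → F
  i=32: M-E =  8 → I
  i=33: Q-Y = 18 → S
  i=34: Y-V =  3 → D
  shifts repeat with period 6: GFISDF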